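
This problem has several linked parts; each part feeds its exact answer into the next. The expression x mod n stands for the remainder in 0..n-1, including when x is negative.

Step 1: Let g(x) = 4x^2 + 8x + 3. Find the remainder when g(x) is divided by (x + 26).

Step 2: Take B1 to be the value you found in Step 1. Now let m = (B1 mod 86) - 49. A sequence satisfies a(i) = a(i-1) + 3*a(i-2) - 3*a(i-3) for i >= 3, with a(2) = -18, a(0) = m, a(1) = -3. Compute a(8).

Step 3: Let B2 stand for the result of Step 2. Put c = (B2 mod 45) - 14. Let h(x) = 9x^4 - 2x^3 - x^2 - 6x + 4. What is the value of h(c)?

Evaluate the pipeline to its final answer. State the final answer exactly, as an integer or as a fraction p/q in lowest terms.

Step 1: remainder = value at the root: 4*(-26)^2 + 8*(-26)^1 + 3 = (2704) + (-208) + (3) = 2499; answer 2499
Step 2: B1 = 2499; m = -44; a(3) = 1*(-18) + 3*(-3) - 3*(-44) = 105; iterating: a(3)=105, a(4)=60, a(5)=429, a(6)=294, a(7)=1401, a(8)=996; answer 996
Step 3: B2 = 996; c = -8; 9*(-8)^4 - 2*(-8)^3 - 1*(-8)^2 - 6*(-8)^1 + 4 = (36864) + (1024) + (-64) + (48) + (4) = 37876; answer 37876

37876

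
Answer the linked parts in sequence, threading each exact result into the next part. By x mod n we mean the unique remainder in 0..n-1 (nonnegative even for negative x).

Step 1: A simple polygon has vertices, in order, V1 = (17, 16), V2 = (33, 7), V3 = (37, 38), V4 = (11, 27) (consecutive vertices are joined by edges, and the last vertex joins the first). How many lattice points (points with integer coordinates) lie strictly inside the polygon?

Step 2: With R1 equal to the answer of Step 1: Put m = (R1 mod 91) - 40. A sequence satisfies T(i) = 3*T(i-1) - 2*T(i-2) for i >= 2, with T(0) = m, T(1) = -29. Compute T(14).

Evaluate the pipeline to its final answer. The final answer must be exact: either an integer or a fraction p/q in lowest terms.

Step 1: cross terms: (17*7 - 33*16)=-409, (33*38 - 37*7)=995, (37*27 - 11*38)=581, (11*16 - 17*27)=-283; twice the area = |884| = 884; area = 442; boundary points = 1 + 1 + 1 + 1 = 4; strictly interior points = area - boundary/2 + 1 = 441; answer 441
Step 2: R1 = 441; m = 37; T(2) = 3*(-29) - 2*(37) = -161; iterating: T(2)=-161, T(3)=-425, T(4)=-953, T(5)=-2009, T(6)=-4121, T(7)=-8345, T(8)=-16793, T(9)=-33689, T(10)=-67481, T(11)=-135065, T(12)=-270233, T(13)=-540569, T(14)=-1081241; answer -1081241

-1081241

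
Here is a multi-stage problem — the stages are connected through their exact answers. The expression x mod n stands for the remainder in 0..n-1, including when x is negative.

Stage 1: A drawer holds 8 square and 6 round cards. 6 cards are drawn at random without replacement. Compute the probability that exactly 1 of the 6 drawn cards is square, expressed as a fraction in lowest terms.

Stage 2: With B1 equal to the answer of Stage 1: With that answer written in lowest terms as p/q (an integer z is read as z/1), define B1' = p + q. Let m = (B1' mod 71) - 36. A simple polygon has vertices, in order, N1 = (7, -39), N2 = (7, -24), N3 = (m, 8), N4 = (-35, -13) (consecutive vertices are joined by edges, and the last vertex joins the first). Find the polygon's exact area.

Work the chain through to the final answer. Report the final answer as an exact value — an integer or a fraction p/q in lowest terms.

877

Stage 1: total draws C(14,6) = 3003; favorable C(8,1)*C(6,5) = 48; P = 16/1001; answer 16/1001
Stage 2: B1 = 16/1001; threaded value p + q = 1017; m = -13; cross terms: (7*-24 - 7*-39)=105, (7*8 - -13*-24)=-256, (-13*-13 - -35*8)=449, (-35*-39 - 7*-13)=1456; twice the area = |1754| = 1754; area = 877; answer 877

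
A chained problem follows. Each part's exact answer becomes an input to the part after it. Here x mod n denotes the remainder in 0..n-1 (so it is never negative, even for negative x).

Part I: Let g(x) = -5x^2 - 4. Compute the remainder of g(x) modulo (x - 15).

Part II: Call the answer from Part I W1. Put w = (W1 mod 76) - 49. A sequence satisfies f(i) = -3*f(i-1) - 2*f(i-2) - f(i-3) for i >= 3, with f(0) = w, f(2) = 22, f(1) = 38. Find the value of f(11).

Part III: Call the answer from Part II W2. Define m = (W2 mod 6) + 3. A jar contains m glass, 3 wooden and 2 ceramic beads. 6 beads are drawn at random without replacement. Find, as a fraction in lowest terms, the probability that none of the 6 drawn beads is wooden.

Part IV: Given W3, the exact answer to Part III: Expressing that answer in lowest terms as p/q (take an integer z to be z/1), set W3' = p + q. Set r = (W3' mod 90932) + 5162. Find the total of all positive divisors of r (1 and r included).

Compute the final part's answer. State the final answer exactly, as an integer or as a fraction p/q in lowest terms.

Part I: remainder = value at the root: -5*(15)^2 - 4 = (-1125) + (-4) = -1129; answer -1129
Part II: W1 = -1129; w = -38; f(3) = -3*(22) - 2*(38) - 1*(-38) = -104; iterating: f(3)=-104, f(4)=230, f(5)=-504, f(6)=1156, f(7)=-2690, f(8)=6262, f(9)=-14562, f(10)=33852, f(11)=-78694; answer -78694
Part III: W2 = -78694; m = 5; total draws C(10,6) = 210; favorable C(7,6) = 7; P = 1/30; answer 1/30
Part IV: W3 = 1/30; threaded value p + q = 31; r = 5193; 5193 = 3^2 * 577; sigma = (1 + 3 + 9) * (1 + 577) = 13 * 578 = 7514; answer 7514

7514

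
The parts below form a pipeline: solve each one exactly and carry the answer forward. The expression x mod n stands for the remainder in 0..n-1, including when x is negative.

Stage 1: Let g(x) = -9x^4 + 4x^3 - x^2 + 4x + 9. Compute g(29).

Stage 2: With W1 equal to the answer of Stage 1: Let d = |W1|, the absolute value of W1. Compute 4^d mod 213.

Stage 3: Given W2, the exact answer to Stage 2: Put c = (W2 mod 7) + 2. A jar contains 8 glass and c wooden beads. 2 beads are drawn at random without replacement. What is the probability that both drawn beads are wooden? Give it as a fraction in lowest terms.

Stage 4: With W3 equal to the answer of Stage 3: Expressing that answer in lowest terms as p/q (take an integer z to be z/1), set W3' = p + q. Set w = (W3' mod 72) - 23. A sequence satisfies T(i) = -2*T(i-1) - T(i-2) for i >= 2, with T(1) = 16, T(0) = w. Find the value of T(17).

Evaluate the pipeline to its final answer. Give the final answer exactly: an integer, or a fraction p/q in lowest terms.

496

Stage 1: -9*(29)^4 + 4*(29)^3 - 1*(29)^2 + 4*(29)^1 + 9 = (-6365529) + (97556) + (-841) + (116) + (9) = -6268689; answer -6268689
Stage 2: W1 = -6268689; d = 6268689; squarings mod 213: 4^1=4, 4^2=16, 4^4=43, 4^8=145, 4^16=151, 4^32=10, 4^64=100, 4^128=202, 4^256=121, 4^512=157, 4^1024=154, 4^2048=73, 4^4096=4, 4^8192=16, 4^16384=43, 4^32768=145, 4^65536=151, 4^131072=10, 4^262144=100, 4^524288=202, 4^1048576=121, 4^2097152=157, 4^4194304=154; 4^6268689 = 4^1 * 4^16 * 4^256 * 4^512 * 4^1024 * 4^8192 * 4^32768 * 4^65536 * 4^131072 * 4^262144 * 4^524288 * 4^1048576 * 4^4194304 = 76 (mod 213); answer 76
Stage 3: W2 = 76; c = 8; total draws C(16,2) = 120; favorable C(8,2) = 28; P = 7/30; answer 7/30
Stage 4: W3 = 7/30; threaded value p + q = 37; w = 14; T(2) = -2*(16) - 1*(14) = -46; iterating: T(2)=-46, T(3)=76, T(4)=-106, T(5)=136, T(6)=-166, T(7)=196, T(8)=-226, T(9)=256, T(10)=-286, T(11)=316, T(12)=-346, T(13)=376, T(14)=-406, T(15)=436, T(16)=-466, T(17)=496; answer 496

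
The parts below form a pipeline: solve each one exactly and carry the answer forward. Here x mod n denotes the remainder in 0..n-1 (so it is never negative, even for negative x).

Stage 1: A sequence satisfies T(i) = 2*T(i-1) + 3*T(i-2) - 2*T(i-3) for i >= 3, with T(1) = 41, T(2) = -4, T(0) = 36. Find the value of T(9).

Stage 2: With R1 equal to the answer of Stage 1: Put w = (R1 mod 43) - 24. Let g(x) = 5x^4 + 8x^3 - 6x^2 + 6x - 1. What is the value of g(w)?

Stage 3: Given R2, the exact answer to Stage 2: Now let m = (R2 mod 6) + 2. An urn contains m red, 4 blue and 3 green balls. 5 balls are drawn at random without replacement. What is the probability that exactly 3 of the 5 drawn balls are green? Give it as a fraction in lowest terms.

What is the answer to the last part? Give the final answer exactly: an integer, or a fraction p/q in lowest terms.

5/182

Stage 1: T(3) = 2*(-4) + 3*(41) - 2*(36) = 43; iterating: T(3)=43, T(4)=-8, T(5)=121, T(6)=132, T(7)=643, T(8)=1440, T(9)=4545; answer 4545
Stage 2: R1 = 4545; w = 6; 5*(6)^4 + 8*(6)^3 - 6*(6)^2 + 6*(6)^1 - 1 = (6480) + (1728) + (-216) + (36) + (-1) = 8027; answer 8027
Stage 3: R2 = 8027; m = 7; total draws C(14,5) = 2002; favorable C(3,3)*C(11,2) = 55; P = 5/182; answer 5/182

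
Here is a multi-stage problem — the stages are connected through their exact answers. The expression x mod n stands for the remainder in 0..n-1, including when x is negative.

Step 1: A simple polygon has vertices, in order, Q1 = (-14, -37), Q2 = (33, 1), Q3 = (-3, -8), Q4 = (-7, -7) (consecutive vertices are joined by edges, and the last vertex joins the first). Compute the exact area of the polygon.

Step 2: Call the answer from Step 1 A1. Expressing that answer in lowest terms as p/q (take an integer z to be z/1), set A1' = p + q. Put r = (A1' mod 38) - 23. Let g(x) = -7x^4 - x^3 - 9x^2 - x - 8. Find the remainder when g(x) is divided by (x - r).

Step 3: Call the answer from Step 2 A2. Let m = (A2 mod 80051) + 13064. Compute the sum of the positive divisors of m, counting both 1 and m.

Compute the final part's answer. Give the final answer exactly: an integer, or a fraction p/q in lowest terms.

151452

Step 1: cross terms: (-14*1 - 33*-37)=1207, (33*-8 - -3*1)=-261, (-3*-7 - -7*-8)=-35, (-7*-37 - -14*-7)=161; twice the area = |1072| = 1072; area = 536; answer 536
Step 2: A1 = 536; threaded value p + q = 537; r = -18; remainder = value at the root: -7*(-18)^4 - 1*(-18)^3 - 9*(-18)^2 - 1*(-18)^1 - 8 = (-734832) + (5832) + (-2916) + (18) + (-8) = -731906; answer -731906
Step 3: A2 = -731906; m = 81668; 81668 = 2^2 * 17 * 1201; sigma = (1 + 2 + 4) * (1 + 17) * (1 + 1201) = 7 * 18 * 1202 = 151452; answer 151452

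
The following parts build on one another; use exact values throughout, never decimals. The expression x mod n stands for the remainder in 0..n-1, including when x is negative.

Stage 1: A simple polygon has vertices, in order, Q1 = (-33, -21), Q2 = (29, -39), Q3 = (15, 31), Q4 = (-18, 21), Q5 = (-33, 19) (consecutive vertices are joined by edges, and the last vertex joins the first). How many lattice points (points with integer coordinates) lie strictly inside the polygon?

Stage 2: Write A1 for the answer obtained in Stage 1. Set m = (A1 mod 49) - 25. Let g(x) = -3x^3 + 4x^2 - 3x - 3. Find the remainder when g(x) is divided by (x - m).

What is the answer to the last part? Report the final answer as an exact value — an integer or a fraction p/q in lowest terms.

-16257

Stage 1: cross terms: (-33*-39 - 29*-21)=1896, (29*31 - 15*-39)=1484, (15*21 - -18*31)=873, (-18*19 - -33*21)=351, (-33*-21 - -33*19)=1320; twice the area = |5924| = 5924; area = 2962; boundary points = 2 + 14 + 1 + 1 + 40 = 58; strictly interior points = area - boundary/2 + 1 = 2934; answer 2934
Stage 2: A1 = 2934; m = 18; remainder = value at the root: -3*(18)^3 + 4*(18)^2 - 3*(18)^1 - 3 = (-17496) + (1296) + (-54) + (-3) = -16257; answer -16257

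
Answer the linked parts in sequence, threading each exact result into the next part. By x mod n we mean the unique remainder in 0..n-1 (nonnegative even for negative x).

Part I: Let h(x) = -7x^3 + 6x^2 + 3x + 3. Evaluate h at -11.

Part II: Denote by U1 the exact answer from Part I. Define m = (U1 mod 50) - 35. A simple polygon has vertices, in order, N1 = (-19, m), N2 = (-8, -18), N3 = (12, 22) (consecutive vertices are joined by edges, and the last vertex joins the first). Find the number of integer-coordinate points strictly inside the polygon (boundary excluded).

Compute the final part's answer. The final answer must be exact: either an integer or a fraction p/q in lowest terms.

Part I: -7*(-11)^3 + 6*(-11)^2 + 3*(-11)^1 + 3 = (9317) + (726) + (-33) + (3) = 10013; answer 10013
Part II: U1 = 10013; m = -22; cross terms: (-19*-18 - -8*-22)=166, (-8*22 - 12*-18)=40, (12*-22 - -19*22)=154; twice the area = |360| = 360; area = 180; boundary points = 1 + 20 + 1 = 22; strictly interior points = area - boundary/2 + 1 = 170; answer 170

170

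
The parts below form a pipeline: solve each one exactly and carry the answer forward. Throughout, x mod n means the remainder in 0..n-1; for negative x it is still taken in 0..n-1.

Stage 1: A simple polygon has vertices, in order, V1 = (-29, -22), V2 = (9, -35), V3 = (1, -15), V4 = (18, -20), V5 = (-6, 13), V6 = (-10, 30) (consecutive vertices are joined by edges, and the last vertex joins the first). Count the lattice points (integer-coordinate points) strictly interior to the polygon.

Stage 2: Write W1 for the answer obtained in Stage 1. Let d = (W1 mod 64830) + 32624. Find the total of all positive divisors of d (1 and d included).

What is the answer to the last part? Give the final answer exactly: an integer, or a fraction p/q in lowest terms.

54768

Stage 1: cross terms: (-29*-35 - 9*-22)=1213, (9*-15 - 1*-35)=-100, (1*-20 - 18*-15)=250, (18*13 - -6*-20)=114, (-6*30 - -10*13)=-50, (-10*-22 - -29*30)=1090; twice the area = |2517| = 2517; area = 2517/2; boundary points = 1 + 4 + 1 + 3 + 1 + 1 = 11; strictly interior points = area - boundary/2 + 1 = 1254; answer 1254
Stage 2: W1 = 1254; d = 33878; 33878 = 2 * 13 * 1303; sigma = (1 + 2) * (1 + 13) * (1 + 1303) = 3 * 14 * 1304 = 54768; answer 54768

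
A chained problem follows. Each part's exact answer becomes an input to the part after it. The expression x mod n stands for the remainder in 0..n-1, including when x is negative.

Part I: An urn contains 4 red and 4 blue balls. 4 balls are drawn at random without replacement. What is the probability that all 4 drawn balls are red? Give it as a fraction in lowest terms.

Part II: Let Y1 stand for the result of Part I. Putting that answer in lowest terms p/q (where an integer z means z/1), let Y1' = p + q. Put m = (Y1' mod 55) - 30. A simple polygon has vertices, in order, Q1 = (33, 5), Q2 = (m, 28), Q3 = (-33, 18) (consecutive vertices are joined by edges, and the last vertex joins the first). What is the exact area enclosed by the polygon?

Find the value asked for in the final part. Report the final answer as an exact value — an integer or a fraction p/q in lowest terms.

907/2

Part I: total draws C(8,4) = 70; favorable C(4,4) = 1; P = 1/70; answer 1/70
Part II: Y1 = 1/70; threaded value p + q = 71; m = -14; cross terms: (33*28 - -14*5)=994, (-14*18 - -33*28)=672, (-33*5 - 33*18)=-759; twice the area = |907| = 907; area = 907/2; answer 907/2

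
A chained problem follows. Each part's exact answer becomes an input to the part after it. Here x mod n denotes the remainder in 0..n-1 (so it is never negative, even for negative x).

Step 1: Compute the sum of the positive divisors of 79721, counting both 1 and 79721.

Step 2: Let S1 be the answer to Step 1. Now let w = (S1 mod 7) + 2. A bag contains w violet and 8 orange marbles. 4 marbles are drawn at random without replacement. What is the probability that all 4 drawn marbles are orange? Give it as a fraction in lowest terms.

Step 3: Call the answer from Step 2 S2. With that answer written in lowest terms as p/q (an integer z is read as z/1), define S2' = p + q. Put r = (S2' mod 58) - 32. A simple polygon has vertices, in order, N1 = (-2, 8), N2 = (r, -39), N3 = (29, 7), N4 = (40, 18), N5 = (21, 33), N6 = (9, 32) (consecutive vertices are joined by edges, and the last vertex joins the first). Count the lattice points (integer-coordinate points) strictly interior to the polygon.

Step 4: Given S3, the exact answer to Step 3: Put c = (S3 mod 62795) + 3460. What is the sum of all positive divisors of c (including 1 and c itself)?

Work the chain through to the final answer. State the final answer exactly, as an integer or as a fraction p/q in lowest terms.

Step 1: 79721 = 29 * 2749; sigma = (1 + 29) * (1 + 2749) = 30 * 2750 = 82500; answer 82500
Step 2: S1 = 82500; w = 7; total draws C(15,4) = 1365; favorable C(8,4) = 70; P = 2/39; answer 2/39
Step 3: S2 = 2/39; threaded value p + q = 41; r = 9; cross terms: (-2*-39 - 9*8)=6, (9*7 - 29*-39)=1194, (29*18 - 40*7)=242, (40*33 - 21*18)=942, (21*32 - 9*33)=375, (9*8 - -2*32)=136; twice the area = |2895| = 2895; area = 2895/2; boundary points = 1 + 2 + 11 + 1 + 1 + 1 = 17; strictly interior points = area - boundary/2 + 1 = 1440; answer 1440
Step 4: S3 = 1440; c = 4900; 4900 = 2^2 * 5^2 * 7^2; sigma = (1 + 2 + 4) * (1 + 5 + 25) * (1 + 7 + 49) = 7 * 31 * 57 = 12369; answer 12369

12369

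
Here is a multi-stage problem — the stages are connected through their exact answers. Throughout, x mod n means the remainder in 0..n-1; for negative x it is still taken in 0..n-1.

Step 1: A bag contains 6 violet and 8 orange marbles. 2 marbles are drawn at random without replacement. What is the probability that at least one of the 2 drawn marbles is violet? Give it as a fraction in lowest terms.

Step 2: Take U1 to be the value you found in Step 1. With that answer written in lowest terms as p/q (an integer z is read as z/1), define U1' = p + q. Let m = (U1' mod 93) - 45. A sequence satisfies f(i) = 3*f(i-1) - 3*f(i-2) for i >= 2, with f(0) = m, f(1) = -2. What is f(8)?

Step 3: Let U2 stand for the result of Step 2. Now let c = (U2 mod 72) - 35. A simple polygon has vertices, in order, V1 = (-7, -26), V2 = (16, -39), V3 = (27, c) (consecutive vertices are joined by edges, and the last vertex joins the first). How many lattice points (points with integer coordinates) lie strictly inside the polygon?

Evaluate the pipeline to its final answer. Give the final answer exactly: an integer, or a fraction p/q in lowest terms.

Step 1: total draws C(14,2) = 91; complement C(8,2) = 28; favorable 91 - 28 = 63; P = 9/13; answer 9/13
Step 2: U1 = 9/13; threaded value p + q = 22; m = -23; f(2) = 3*(-2) - 3*(-23) = 63; iterating: f(2)=63, f(3)=195, f(4)=396, f(5)=603, f(6)=621, f(7)=54, f(8)=-1701; answer -1701
Step 3: U2 = -1701; c = -8; cross terms: (-7*-39 - 16*-26)=689, (16*-8 - 27*-39)=925, (27*-26 - -7*-8)=-758; twice the area = |856| = 856; area = 428; boundary points = 1 + 1 + 2 = 4; strictly interior points = area - boundary/2 + 1 = 427; answer 427

427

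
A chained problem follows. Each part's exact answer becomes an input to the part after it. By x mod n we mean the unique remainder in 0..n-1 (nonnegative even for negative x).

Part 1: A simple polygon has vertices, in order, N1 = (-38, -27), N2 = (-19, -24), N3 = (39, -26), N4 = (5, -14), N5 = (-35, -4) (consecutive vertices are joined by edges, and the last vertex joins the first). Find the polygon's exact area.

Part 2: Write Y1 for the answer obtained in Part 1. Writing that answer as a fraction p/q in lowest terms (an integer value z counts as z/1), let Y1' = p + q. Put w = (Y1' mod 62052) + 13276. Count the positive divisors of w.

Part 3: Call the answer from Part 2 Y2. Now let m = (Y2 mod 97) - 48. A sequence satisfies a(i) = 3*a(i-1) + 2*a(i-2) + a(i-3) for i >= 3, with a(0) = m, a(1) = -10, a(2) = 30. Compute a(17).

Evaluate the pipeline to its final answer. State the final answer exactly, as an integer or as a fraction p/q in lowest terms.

Part 1: cross terms: (-38*-24 - -19*-27)=399, (-19*-26 - 39*-24)=1430, (39*-14 - 5*-26)=-416, (5*-4 - -35*-14)=-510, (-35*-27 - -38*-4)=793; twice the area = |1696| = 1696; area = 848; answer 848
Part 2: Y1 = 848; threaded value p + q = 849; w = 14125; 14125 = 5^3 * 113; number of divisors = (3+1) * (1+1) = 8; answer 8
Part 3: Y2 = 8; m = -40; a(3) = 3*(30) + 2*(-10) + 1*(-40) = 30; iterating: a(3)=30, a(4)=140, a(5)=510, a(6)=1840, a(7)=6680, a(8)=24230, a(9)=87890, a(10)=318810, a(11)=1156440, a(12)=4194830, a(13)=15216180, a(14)=55194640, a(15)=200211110, a(16)=726238790, a(17)=2634333230; answer 2634333230

2634333230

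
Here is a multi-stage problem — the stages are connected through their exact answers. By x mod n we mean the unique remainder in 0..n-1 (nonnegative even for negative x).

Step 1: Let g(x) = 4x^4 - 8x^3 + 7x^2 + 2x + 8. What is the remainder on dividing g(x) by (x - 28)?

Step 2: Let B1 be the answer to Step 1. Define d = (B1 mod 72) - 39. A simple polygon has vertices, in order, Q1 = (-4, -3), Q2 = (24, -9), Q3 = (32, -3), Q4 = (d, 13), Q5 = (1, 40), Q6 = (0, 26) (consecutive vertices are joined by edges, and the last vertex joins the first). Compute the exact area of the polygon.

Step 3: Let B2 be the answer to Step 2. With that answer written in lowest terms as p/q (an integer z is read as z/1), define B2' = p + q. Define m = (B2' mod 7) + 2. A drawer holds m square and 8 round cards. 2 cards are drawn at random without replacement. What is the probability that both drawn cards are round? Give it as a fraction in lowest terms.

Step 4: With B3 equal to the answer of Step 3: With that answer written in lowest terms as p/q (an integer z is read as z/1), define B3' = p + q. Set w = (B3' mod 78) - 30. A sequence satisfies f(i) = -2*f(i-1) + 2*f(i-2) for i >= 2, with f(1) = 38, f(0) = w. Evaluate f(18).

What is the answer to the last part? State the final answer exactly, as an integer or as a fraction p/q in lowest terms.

-439320064

Step 1: remainder = value at the root: 4*(28)^4 - 8*(28)^3 + 7*(28)^2 + 2*(28)^1 + 8 = (2458624) + (-175616) + (5488) + (56) + (8) = 2288560; answer 2288560
Step 2: B1 = 2288560; d = 1; cross terms: (-4*-9 - 24*-3)=108, (24*-3 - 32*-9)=216, (32*13 - 1*-3)=419, (1*40 - 1*13)=27, (1*26 - 0*40)=26, (0*-3 - -4*26)=104; twice the area = |900| = 900; area = 450; answer 450
Step 3: B2 = 450; threaded value p + q = 451; m = 5; total draws C(13,2) = 78; favorable C(8,2) = 28; P = 14/39; answer 14/39
Step 4: B3 = 14/39; threaded value p + q = 53; w = 23; f(2) = -2*(38) + 2*(23) = -30; iterating: f(2)=-30, f(3)=136, f(4)=-332, f(5)=936, f(6)=-2536, f(7)=6944, f(8)=-18960, f(9)=51808, f(10)=-141536, f(11)=386688, f(12)=-1056448, f(13)=2886272, f(14)=-7885440, f(15)=21543424, f(16)=-58857728, f(17)=160802304, f(18)=-439320064; answer -439320064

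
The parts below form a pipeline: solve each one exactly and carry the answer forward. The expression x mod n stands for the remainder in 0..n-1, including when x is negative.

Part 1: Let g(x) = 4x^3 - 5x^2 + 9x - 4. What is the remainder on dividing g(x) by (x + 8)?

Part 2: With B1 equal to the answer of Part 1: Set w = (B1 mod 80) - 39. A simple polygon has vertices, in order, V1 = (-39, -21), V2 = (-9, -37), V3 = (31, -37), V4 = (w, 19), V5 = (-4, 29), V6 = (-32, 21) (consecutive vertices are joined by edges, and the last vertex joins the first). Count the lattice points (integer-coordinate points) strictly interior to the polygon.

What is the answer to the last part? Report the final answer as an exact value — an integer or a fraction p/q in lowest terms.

Part 1: remainder = value at the root: 4*(-8)^3 - 5*(-8)^2 + 9*(-8)^1 - 4 = (-2048) + (-320) + (-72) + (-4) = -2444; answer -2444
Part 2: B1 = -2444; w = -3; cross terms: (-39*-37 - -9*-21)=1254, (-9*-37 - 31*-37)=1480, (31*19 - -3*-37)=478, (-3*29 - -4*19)=-11, (-4*21 - -32*29)=844, (-32*-21 - -39*21)=1491; twice the area = |5536| = 5536; area = 2768; boundary points = 2 + 40 + 2 + 1 + 4 + 7 = 56; strictly interior points = area - boundary/2 + 1 = 2741; answer 2741

2741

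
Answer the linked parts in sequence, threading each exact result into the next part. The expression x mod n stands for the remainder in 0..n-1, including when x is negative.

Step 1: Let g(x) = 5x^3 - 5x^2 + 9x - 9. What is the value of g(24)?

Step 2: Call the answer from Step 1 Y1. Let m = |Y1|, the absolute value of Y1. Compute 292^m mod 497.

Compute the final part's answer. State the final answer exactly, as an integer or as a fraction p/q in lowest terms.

Step 1: 5*(24)^3 - 5*(24)^2 + 9*(24)^1 - 9 = (69120) + (-2880) + (216) + (-9) = 66447; answer 66447
Step 2: Y1 = 66447; m = 66447; squarings mod 497: 292^1=292, 292^2=277, 292^4=191, 292^8=200, 292^16=240, 292^32=445, 292^64=219, 292^128=249, 292^256=373, 292^512=466, 292^1024=464, 292^2048=95, 292^4096=79, 292^8192=277, 292^16384=191, 292^32768=200, 292^65536=240; 292^66447 = 292^1 * 292^2 * 292^4 * 292^8 * 292^128 * 292^256 * 292^512 * 292^65536 = 216 (mod 497); answer 216

216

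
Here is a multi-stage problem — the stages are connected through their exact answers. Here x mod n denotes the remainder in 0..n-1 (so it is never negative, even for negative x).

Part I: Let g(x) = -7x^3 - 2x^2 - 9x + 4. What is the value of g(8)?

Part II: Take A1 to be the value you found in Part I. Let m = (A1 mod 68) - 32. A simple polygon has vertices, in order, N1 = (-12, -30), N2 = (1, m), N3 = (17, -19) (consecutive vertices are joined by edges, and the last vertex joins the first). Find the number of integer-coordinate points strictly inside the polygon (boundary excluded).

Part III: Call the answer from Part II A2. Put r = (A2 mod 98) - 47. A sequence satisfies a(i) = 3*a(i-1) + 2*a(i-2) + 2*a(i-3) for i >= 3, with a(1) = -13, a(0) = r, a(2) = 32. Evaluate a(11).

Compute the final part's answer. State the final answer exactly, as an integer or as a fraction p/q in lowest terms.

28060

Part I: -7*(8)^3 - 2*(8)^2 - 9*(8)^1 + 4 = (-3584) + (-128) + (-72) + (4) = -3780; answer -3780
Part II: A1 = -3780; m = -4; cross terms: (-12*-4 - 1*-30)=78, (1*-19 - 17*-4)=49, (17*-30 - -12*-19)=-738; twice the area = |-611| = 611; area = 611/2; boundary points = 13 + 1 + 1 = 15; strictly interior points = area - boundary/2 + 1 = 299; answer 299
Part III: A2 = 299; r = -42; a(3) = 3*(32) + 2*(-13) + 2*(-42) = -14; iterating: a(3)=-14, a(4)=-4, a(5)=24, a(6)=36, a(7)=148, a(8)=564, a(9)=2060, a(10)=7604, a(11)=28060; answer 28060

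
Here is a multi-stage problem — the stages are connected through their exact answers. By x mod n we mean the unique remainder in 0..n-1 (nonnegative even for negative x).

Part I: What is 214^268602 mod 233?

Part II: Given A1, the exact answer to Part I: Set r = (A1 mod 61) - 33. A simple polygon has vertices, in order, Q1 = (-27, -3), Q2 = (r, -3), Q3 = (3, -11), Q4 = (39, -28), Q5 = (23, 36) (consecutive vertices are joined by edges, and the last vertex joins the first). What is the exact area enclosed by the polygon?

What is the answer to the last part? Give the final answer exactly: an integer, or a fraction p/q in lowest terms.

Part I: squarings mod 233: 214^1=214, 214^2=128, 214^4=74, 214^8=117, 214^16=175, 214^32=102, 214^64=152, 214^128=37, 214^256=204, 214^512=142, 214^1024=126, 214^2048=32, 214^4096=92, 214^8192=76, 214^16384=184, 214^32768=71, 214^65536=148, 214^131072=2, 214^262144=4; 214^268602 = 214^2 * 214^8 * 214^16 * 214^32 * 214^256 * 214^2048 * 214^4096 * 214^262144 = 74 (mod 233); answer 74
Part II: A1 = 74; r = -20; cross terms: (-27*-3 - -20*-3)=21, (-20*-11 - 3*-3)=229, (3*-28 - 39*-11)=345, (39*36 - 23*-28)=2048, (23*-3 - -27*36)=903; twice the area = |3546| = 3546; area = 1773; answer 1773

1773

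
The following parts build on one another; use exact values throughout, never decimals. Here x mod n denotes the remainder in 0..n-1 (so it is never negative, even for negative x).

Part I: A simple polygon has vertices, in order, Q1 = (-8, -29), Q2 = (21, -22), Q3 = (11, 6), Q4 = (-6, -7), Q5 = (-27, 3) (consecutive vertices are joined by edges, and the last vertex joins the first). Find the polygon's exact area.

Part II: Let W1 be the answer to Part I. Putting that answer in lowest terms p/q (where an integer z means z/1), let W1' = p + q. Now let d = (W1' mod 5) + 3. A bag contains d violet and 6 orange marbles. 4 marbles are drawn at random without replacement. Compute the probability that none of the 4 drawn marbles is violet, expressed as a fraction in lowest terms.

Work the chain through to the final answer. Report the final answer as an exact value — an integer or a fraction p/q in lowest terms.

1/22

Part I: cross terms: (-8*-22 - 21*-29)=785, (21*6 - 11*-22)=368, (11*-7 - -6*6)=-41, (-6*3 - -27*-7)=-207, (-27*-29 - -8*3)=807; twice the area = |1712| = 1712; area = 856; answer 856
Part II: W1 = 856; threaded value p + q = 857; d = 5; total draws C(11,4) = 330; favorable C(6,4) = 15; P = 1/22; answer 1/22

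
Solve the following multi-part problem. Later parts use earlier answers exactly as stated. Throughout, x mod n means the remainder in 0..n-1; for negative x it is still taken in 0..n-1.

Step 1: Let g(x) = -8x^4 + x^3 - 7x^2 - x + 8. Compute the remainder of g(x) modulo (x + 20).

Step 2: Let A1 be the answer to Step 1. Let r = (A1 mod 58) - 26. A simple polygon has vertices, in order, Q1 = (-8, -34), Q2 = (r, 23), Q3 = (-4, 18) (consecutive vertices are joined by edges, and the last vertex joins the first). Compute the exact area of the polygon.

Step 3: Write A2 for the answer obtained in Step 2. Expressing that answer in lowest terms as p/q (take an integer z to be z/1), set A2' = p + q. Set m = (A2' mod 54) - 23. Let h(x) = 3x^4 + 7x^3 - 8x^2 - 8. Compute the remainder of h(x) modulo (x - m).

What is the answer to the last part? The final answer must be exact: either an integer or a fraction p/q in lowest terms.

165880

Step 1: remainder = value at the root: -8*(-20)^4 + 1*(-20)^3 - 7*(-20)^2 - 1*(-20)^1 + 8 = (-1280000) + (-8000) + (-2800) + (20) + (8) = -1290772; answer -1290772
Step 2: A1 = -1290772; r = -8; cross terms: (-8*23 - -8*-34)=-456, (-8*18 - -4*23)=-52, (-4*-34 - -8*18)=280; twice the area = |-228| = 228; area = 114; answer 114
Step 3: A2 = 114; threaded value p + q = 115; m = -16; remainder = value at the root: 3*(-16)^4 + 7*(-16)^3 - 8*(-16)^2 - 8 = (196608) + (-28672) + (-2048) + (-8) = 165880; answer 165880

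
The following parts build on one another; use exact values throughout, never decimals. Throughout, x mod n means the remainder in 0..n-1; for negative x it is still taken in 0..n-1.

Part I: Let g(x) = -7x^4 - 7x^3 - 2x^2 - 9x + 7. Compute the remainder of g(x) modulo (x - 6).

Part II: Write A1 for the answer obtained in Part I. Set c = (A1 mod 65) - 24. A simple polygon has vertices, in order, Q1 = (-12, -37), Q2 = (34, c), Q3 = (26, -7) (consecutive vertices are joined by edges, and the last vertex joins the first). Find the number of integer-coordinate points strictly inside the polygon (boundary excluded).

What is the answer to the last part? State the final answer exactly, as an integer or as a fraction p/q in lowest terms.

Part I: remainder = value at the root: -7*(6)^4 - 7*(6)^3 - 2*(6)^2 - 9*(6)^1 + 7 = (-9072) + (-1512) + (-72) + (-54) + (7) = -10703; answer -10703
Part II: A1 = -10703; c = -2; cross terms: (-12*-2 - 34*-37)=1282, (34*-7 - 26*-2)=-186, (26*-37 - -12*-7)=-1046; twice the area = |50| = 50; area = 25; boundary points = 1 + 1 + 2 = 4; strictly interior points = area - boundary/2 + 1 = 24; answer 24

24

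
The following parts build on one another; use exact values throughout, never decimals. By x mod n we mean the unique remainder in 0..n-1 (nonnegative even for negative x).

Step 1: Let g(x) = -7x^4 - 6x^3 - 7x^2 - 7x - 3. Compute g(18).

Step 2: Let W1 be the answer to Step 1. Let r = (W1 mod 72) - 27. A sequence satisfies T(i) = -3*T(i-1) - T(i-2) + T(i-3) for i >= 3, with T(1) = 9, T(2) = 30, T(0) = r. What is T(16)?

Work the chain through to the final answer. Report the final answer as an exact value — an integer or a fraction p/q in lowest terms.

Step 1: -7*(18)^4 - 6*(18)^3 - 7*(18)^2 - 7*(18)^1 - 3 = (-734832) + (-34992) + (-2268) + (-126) + (-3) = -772221; answer -772221
Step 2: W1 = -772221; r = 24; T(3) = -3*(30) - 1*(9) + 1*(24) = -75; iterating: T(3)=-75, T(4)=204, T(5)=-507, T(6)=1242, T(7)=-3015, T(8)=7296, T(9)=-17631, T(10)=42582, T(11)=-102819, T(12)=248244, T(13)=-599331, T(14)=1446930, T(15)=-3493215, T(16)=8433384; answer 8433384

8433384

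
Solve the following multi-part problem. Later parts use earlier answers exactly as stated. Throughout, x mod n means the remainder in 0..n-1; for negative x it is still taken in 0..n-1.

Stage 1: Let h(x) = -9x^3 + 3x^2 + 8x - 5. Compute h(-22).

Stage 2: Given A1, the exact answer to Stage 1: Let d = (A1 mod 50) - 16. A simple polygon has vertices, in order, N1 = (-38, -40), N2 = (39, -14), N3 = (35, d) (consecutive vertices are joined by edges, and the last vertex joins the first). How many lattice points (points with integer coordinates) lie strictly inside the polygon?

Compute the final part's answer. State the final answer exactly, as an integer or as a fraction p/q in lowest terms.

Stage 1: -9*(-22)^3 + 3*(-22)^2 + 8*(-22)^1 - 5 = (95832) + (1452) + (-176) + (-5) = 97103; answer 97103
Stage 2: A1 = 97103; d = -13; cross terms: (-38*-14 - 39*-40)=2092, (39*-13 - 35*-14)=-17, (35*-40 - -38*-13)=-1894; twice the area = |181| = 181; area = 181/2; boundary points = 1 + 1 + 1 = 3; strictly interior points = area - boundary/2 + 1 = 90; answer 90

90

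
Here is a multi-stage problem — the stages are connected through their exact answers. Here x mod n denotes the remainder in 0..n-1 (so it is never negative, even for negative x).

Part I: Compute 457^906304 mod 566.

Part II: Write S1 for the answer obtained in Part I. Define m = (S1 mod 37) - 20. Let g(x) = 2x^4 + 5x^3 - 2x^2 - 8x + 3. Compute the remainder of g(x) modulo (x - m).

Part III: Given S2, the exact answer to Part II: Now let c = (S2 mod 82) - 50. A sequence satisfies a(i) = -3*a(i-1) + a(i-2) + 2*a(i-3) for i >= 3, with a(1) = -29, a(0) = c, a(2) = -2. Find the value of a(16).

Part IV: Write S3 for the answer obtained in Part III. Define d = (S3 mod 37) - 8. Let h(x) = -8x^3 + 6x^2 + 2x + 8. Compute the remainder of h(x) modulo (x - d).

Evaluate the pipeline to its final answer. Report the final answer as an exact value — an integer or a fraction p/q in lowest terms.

Part I: squarings mod 566: 457^1=457, 457^2=561, 457^4=25, 457^8=59, 457^16=85, 457^32=433, 457^64=143, 457^128=73, 457^256=235, 457^512=323, 457^1024=185, 457^2048=265, 457^4096=41, 457^8192=549, 457^16384=289, 457^32768=319, 457^65536=447, 457^131072=11, 457^262144=121, 457^524288=491; 457^906304 = 457^64 * 457^1024 * 457^4096 * 457^16384 * 457^32768 * 457^65536 * 457^262144 * 457^524288 = 379 (mod 566); answer 379
Part II: S1 = 379; m = -11; remainder = value at the root: 2*(-11)^4 + 5*(-11)^3 - 2*(-11)^2 - 8*(-11)^1 + 3 = (29282) + (-6655) + (-242) + (88) + (3) = 22476; answer 22476
Part III: S2 = 22476; c = -42; a(3) = -3*(-2) + 1*(-29) + 2*(-42) = -107; iterating: a(3)=-107, a(4)=261, a(5)=-894, a(6)=2729, a(7)=-8559, a(8)=26618, a(9)=-82955, a(10)=258365, a(11)=-804814, a(12)=2506897, a(13)=-7808775, a(14)=24323594, a(15)=-75765763, a(16)=236003333; answer 236003333
Part IV: S3 = 236003333; d = 9; remainder = value at the root: -8*(9)^3 + 6*(9)^2 + 2*(9)^1 + 8 = (-5832) + (486) + (18) + (8) = -5320; answer -5320

-5320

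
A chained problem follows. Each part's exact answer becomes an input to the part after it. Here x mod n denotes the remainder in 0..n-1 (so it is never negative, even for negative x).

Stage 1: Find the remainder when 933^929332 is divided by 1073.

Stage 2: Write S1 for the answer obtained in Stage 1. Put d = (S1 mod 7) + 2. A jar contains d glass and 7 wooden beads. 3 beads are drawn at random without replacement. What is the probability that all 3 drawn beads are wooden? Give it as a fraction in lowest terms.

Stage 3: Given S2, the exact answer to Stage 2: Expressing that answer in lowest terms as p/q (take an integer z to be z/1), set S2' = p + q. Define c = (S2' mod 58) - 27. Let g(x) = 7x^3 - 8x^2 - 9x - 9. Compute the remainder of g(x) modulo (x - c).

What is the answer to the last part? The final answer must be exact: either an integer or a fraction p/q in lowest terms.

Stage 1: squarings mod 1073: 933^1=933, 933^2=286, 933^4=248, 933^8=343, 933^16=692, 933^32=306, 933^64=285, 933^128=750, 933^256=248, 933^512=343, 933^1024=692, 933^2048=306, 933^4096=285, 933^8192=750, 933^16384=248, 933^32768=343, 933^65536=692, 933^131072=306, 933^262144=285, 933^524288=750; 933^929332 = 933^4 * 933^16 * 933^32 * 933^512 * 933^1024 * 933^2048 * 933^8192 * 933^131072 * 933^262144 * 933^524288 = 877 (mod 1073); answer 877
Stage 2: S1 = 877; d = 4; total draws C(11,3) = 165; favorable C(7,3) = 35; P = 7/33; answer 7/33
Stage 3: S2 = 7/33; threaded value p + q = 40; c = 13; remainder = value at the root: 7*(13)^3 - 8*(13)^2 - 9*(13)^1 - 9 = (15379) + (-1352) + (-117) + (-9) = 13901; answer 13901

13901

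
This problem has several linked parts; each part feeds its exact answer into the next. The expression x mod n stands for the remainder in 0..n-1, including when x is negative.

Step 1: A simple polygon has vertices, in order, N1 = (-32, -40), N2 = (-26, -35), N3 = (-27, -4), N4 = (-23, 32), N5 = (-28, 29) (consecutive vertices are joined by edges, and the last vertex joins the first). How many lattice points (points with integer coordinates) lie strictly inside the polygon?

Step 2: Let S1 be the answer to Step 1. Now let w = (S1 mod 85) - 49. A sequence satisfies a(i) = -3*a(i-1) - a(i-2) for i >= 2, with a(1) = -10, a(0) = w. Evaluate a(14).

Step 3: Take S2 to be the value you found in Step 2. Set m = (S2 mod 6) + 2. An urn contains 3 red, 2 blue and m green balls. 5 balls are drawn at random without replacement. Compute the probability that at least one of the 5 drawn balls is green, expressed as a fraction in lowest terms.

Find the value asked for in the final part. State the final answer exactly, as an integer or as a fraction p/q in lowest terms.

251/252

Step 1: cross terms: (-32*-35 - -26*-40)=80, (-26*-4 - -27*-35)=-841, (-27*32 - -23*-4)=-956, (-23*29 - -28*32)=229, (-28*-40 - -32*29)=2048; twice the area = |560| = 560; area = 280; boundary points = 1 + 1 + 4 + 1 + 1 = 8; strictly interior points = area - boundary/2 + 1 = 277; answer 277
Step 2: S1 = 277; w = -27; a(2) = -3*(-10) - 1*(-27) = 57; iterating: a(2)=57, a(3)=-161, a(4)=426, a(5)=-1117, a(6)=2925, a(7)=-7658, a(8)=20049, a(9)=-52489, a(10)=137418, a(11)=-359765, a(12)=941877, a(13)=-2465866, a(14)=6455721; answer 6455721
Step 3: S2 = 6455721; m = 5; total draws C(10,5) = 252; complement C(5,5) = 1; favorable 252 - 1 = 251; P = 251/252; answer 251/252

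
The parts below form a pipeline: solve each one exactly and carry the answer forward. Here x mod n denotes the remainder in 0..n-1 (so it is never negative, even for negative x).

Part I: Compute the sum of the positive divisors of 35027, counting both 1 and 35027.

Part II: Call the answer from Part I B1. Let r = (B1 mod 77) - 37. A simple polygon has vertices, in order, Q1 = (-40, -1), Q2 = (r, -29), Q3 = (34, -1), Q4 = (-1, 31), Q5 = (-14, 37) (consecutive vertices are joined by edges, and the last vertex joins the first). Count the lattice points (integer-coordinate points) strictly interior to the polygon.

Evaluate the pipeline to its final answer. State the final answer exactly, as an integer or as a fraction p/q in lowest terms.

2543

Part I: 35027 is prime, so its only divisors are 1 and 35027; sigma = 1 + 35027 = 35028; answer 35028
Part II: B1 = 35028; r = 33; cross terms: (-40*-29 - 33*-1)=1193, (33*-1 - 34*-29)=953, (34*31 - -1*-1)=1053, (-1*37 - -14*31)=397, (-14*-1 - -40*37)=1494; twice the area = |5090| = 5090; area = 2545; boundary points = 1 + 1 + 1 + 1 + 2 = 6; strictly interior points = area - boundary/2 + 1 = 2543; answer 2543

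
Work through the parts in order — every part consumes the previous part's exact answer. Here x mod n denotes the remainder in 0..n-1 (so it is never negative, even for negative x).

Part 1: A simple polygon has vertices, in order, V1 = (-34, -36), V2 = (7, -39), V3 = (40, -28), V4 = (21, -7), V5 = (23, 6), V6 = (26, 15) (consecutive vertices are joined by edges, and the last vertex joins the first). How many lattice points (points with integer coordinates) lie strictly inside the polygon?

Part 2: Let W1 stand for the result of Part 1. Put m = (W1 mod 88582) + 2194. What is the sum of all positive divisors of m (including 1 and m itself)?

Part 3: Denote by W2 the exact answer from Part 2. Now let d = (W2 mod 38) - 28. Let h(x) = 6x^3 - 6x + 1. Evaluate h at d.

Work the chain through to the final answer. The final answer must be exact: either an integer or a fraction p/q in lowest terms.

-359

Part 1: cross terms: (-34*-39 - 7*-36)=1578, (7*-28 - 40*-39)=1364, (40*-7 - 21*-28)=308, (21*6 - 23*-7)=287, (23*15 - 26*6)=189, (26*-36 - -34*15)=-426; twice the area = |3300| = 3300; area = 1650; boundary points = 1 + 11 + 1 + 1 + 3 + 3 = 20; strictly interior points = area - boundary/2 + 1 = 1641; answer 1641
Part 2: W1 = 1641; m = 3835; 3835 = 5 * 13 * 59; sigma = (1 + 5) * (1 + 13) * (1 + 59) = 6 * 14 * 60 = 5040; answer 5040
Part 3: W2 = 5040; d = -4; 6*(-4)^3 - 6*(-4)^1 + 1 = (-384) + (24) + (1) = -359; answer -359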